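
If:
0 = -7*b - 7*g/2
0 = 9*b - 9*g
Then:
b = 0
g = 0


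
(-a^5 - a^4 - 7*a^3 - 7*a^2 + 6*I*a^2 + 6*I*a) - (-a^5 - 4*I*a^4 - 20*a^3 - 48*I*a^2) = -a^4 + 4*I*a^4 + 13*a^3 - 7*a^2 + 54*I*a^2 + 6*I*a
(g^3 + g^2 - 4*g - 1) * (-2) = -2*g^3 - 2*g^2 + 8*g + 2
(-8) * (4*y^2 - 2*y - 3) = -32*y^2 + 16*y + 24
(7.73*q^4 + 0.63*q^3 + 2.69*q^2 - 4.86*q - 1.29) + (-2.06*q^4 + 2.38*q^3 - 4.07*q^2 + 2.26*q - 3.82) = 5.67*q^4 + 3.01*q^3 - 1.38*q^2 - 2.6*q - 5.11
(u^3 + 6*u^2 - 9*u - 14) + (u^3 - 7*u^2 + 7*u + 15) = 2*u^3 - u^2 - 2*u + 1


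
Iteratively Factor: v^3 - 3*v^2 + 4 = (v - 2)*(v^2 - v - 2) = (v - 2)^2*(v + 1)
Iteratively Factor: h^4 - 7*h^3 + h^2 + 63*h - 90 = (h - 3)*(h^3 - 4*h^2 - 11*h + 30) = (h - 3)*(h + 3)*(h^2 - 7*h + 10) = (h - 3)*(h - 2)*(h + 3)*(h - 5)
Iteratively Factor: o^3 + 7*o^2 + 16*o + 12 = (o + 2)*(o^2 + 5*o + 6) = (o + 2)^2*(o + 3)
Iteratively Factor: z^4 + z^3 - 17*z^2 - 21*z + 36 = (z + 3)*(z^3 - 2*z^2 - 11*z + 12) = (z + 3)^2*(z^2 - 5*z + 4) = (z - 4)*(z + 3)^2*(z - 1)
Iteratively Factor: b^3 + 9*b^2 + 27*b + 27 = (b + 3)*(b^2 + 6*b + 9) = (b + 3)^2*(b + 3)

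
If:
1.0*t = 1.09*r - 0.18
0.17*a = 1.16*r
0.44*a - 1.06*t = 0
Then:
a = -0.70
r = -0.10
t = -0.29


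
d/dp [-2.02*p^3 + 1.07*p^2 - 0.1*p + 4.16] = -6.06*p^2 + 2.14*p - 0.1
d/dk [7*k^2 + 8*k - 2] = 14*k + 8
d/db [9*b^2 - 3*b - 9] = 18*b - 3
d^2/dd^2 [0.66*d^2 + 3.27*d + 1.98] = 1.32000000000000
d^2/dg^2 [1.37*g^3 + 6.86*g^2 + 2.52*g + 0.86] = 8.22*g + 13.72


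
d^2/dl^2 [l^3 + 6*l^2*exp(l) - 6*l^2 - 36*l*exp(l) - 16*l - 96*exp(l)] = 6*l^2*exp(l) - 12*l*exp(l) + 6*l - 156*exp(l) - 12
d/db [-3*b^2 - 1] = -6*b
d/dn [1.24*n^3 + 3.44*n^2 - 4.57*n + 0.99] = 3.72*n^2 + 6.88*n - 4.57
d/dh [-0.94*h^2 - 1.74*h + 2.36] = -1.88*h - 1.74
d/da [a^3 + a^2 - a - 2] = 3*a^2 + 2*a - 1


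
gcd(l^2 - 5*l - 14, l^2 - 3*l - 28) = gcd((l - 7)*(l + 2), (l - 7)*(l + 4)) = l - 7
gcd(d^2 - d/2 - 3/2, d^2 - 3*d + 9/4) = d - 3/2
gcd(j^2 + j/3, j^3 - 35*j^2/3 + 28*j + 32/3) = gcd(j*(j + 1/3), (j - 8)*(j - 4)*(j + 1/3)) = j + 1/3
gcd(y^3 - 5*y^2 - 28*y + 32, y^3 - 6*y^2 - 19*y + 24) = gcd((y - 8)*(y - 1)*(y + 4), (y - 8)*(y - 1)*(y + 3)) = y^2 - 9*y + 8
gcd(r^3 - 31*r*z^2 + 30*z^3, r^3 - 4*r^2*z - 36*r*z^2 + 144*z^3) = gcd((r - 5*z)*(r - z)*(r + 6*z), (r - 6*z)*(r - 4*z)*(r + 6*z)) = r + 6*z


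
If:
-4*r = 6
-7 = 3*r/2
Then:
No Solution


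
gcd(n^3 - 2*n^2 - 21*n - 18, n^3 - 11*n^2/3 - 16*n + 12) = n^2 - 3*n - 18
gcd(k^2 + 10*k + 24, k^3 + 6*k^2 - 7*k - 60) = k + 4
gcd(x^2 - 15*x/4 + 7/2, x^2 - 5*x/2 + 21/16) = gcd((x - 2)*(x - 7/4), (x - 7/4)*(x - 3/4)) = x - 7/4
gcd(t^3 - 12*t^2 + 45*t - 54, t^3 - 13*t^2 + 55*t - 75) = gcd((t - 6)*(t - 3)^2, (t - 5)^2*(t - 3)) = t - 3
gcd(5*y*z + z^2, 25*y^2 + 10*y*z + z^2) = 5*y + z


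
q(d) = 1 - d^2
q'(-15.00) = 30.00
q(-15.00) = -224.00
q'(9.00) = -18.00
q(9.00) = -80.00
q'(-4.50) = 9.00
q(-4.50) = -19.25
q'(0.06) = -0.12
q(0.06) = 1.00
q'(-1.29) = 2.58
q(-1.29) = -0.66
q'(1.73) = -3.46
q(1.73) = -1.99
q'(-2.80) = 5.60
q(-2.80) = -6.84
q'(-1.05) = 2.10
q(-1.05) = -0.10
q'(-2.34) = 4.68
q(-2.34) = -4.48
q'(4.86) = -9.72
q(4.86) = -22.62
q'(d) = -2*d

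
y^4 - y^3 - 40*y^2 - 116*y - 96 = (y - 8)*(y + 2)^2*(y + 3)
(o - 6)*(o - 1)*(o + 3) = o^3 - 4*o^2 - 15*o + 18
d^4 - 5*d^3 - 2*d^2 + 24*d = d*(d - 4)*(d - 3)*(d + 2)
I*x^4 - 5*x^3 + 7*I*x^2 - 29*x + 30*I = (x - 2*I)*(x + 3*I)*(x + 5*I)*(I*x + 1)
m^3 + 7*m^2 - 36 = (m - 2)*(m + 3)*(m + 6)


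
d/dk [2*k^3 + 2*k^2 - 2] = 2*k*(3*k + 2)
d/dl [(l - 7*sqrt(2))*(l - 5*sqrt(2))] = 2*l - 12*sqrt(2)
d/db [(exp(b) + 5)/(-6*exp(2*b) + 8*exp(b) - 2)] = 3*(exp(2*b) + 10*exp(b) - 7)*exp(b)/(2*(9*exp(4*b) - 24*exp(3*b) + 22*exp(2*b) - 8*exp(b) + 1))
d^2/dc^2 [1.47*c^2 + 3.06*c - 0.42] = 2.94000000000000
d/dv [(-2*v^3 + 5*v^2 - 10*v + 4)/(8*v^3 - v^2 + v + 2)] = (-38*v^4 + 156*v^3 - 113*v^2 + 28*v - 24)/(64*v^6 - 16*v^5 + 17*v^4 + 30*v^3 - 3*v^2 + 4*v + 4)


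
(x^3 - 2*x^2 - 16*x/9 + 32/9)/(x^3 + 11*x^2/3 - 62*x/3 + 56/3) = (x + 4/3)/(x + 7)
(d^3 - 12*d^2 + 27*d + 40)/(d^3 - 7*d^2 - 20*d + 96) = (d^2 - 4*d - 5)/(d^2 + d - 12)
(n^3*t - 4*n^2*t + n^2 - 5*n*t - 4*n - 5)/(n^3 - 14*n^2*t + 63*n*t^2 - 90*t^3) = (n^3*t - 4*n^2*t + n^2 - 5*n*t - 4*n - 5)/(n^3 - 14*n^2*t + 63*n*t^2 - 90*t^3)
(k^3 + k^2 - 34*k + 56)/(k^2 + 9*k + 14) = (k^2 - 6*k + 8)/(k + 2)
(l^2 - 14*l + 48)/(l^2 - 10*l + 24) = (l - 8)/(l - 4)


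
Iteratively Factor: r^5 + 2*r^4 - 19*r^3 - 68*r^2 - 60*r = (r + 3)*(r^4 - r^3 - 16*r^2 - 20*r) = (r + 2)*(r + 3)*(r^3 - 3*r^2 - 10*r) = (r - 5)*(r + 2)*(r + 3)*(r^2 + 2*r) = (r - 5)*(r + 2)^2*(r + 3)*(r)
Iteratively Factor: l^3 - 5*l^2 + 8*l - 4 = (l - 2)*(l^2 - 3*l + 2) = (l - 2)*(l - 1)*(l - 2)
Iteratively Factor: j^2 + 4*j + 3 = (j + 3)*(j + 1)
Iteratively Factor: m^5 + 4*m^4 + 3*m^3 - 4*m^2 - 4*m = (m)*(m^4 + 4*m^3 + 3*m^2 - 4*m - 4) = m*(m + 1)*(m^3 + 3*m^2 - 4) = m*(m + 1)*(m + 2)*(m^2 + m - 2) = m*(m - 1)*(m + 1)*(m + 2)*(m + 2)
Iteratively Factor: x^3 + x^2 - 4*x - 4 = (x + 1)*(x^2 - 4) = (x - 2)*(x + 1)*(x + 2)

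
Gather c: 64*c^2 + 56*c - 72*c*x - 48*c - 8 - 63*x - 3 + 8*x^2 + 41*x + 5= 64*c^2 + c*(8 - 72*x) + 8*x^2 - 22*x - 6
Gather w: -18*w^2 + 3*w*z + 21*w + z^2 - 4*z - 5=-18*w^2 + w*(3*z + 21) + z^2 - 4*z - 5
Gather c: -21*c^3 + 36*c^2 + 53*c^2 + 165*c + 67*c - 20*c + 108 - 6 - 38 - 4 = -21*c^3 + 89*c^2 + 212*c + 60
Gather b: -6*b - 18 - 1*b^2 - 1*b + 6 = -b^2 - 7*b - 12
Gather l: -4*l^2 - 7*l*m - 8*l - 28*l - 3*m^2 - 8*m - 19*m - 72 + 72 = -4*l^2 + l*(-7*m - 36) - 3*m^2 - 27*m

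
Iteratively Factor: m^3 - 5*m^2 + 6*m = (m - 2)*(m^2 - 3*m) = m*(m - 2)*(m - 3)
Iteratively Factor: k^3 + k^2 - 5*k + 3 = (k - 1)*(k^2 + 2*k - 3) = (k - 1)*(k + 3)*(k - 1)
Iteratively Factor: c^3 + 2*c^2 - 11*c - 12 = (c + 4)*(c^2 - 2*c - 3) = (c - 3)*(c + 4)*(c + 1)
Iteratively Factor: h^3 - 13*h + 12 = (h - 3)*(h^2 + 3*h - 4) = (h - 3)*(h - 1)*(h + 4)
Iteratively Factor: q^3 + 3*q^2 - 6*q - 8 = (q + 1)*(q^2 + 2*q - 8) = (q - 2)*(q + 1)*(q + 4)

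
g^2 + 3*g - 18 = (g - 3)*(g + 6)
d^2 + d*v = d*(d + v)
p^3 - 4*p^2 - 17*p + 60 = (p - 5)*(p - 3)*(p + 4)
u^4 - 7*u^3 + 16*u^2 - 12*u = u*(u - 3)*(u - 2)^2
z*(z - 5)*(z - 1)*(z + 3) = z^4 - 3*z^3 - 13*z^2 + 15*z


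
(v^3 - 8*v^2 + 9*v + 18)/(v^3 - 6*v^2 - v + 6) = (v - 3)/(v - 1)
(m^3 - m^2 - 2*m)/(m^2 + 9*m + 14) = m*(m^2 - m - 2)/(m^2 + 9*m + 14)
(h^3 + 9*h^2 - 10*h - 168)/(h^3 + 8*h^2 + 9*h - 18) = (h^2 + 3*h - 28)/(h^2 + 2*h - 3)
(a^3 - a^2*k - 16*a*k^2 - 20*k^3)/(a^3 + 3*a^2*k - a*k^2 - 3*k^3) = (a^3 - a^2*k - 16*a*k^2 - 20*k^3)/(a^3 + 3*a^2*k - a*k^2 - 3*k^3)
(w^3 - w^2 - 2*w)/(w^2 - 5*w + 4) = w*(w^2 - w - 2)/(w^2 - 5*w + 4)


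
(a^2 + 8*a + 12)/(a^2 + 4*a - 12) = (a + 2)/(a - 2)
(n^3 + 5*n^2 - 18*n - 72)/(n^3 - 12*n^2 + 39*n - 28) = (n^2 + 9*n + 18)/(n^2 - 8*n + 7)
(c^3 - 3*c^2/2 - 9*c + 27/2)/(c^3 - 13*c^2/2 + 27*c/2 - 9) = (c + 3)/(c - 2)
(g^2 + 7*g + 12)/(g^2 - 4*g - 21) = (g + 4)/(g - 7)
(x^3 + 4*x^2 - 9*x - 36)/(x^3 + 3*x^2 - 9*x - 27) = (x + 4)/(x + 3)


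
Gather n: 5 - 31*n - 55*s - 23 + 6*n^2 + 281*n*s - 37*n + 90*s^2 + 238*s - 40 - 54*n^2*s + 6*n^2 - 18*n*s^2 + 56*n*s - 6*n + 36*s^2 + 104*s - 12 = n^2*(12 - 54*s) + n*(-18*s^2 + 337*s - 74) + 126*s^2 + 287*s - 70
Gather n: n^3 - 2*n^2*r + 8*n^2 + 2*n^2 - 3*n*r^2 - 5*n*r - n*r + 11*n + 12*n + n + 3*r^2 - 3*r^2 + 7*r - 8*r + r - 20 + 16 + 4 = n^3 + n^2*(10 - 2*r) + n*(-3*r^2 - 6*r + 24)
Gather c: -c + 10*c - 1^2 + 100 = 9*c + 99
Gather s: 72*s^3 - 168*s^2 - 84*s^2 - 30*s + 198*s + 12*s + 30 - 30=72*s^3 - 252*s^2 + 180*s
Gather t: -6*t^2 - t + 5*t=-6*t^2 + 4*t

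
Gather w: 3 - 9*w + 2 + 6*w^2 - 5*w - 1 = 6*w^2 - 14*w + 4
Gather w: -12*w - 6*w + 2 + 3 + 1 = 6 - 18*w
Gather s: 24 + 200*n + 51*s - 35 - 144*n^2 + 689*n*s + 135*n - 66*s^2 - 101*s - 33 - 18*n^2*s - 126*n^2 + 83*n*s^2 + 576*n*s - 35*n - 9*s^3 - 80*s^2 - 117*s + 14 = -270*n^2 + 300*n - 9*s^3 + s^2*(83*n - 146) + s*(-18*n^2 + 1265*n - 167) - 30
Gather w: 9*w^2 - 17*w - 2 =9*w^2 - 17*w - 2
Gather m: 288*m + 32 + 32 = 288*m + 64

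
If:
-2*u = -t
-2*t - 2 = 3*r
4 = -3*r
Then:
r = -4/3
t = 1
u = 1/2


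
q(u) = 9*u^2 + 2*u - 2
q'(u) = 18*u + 2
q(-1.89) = 26.37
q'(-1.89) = -32.02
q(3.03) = 86.69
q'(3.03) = 56.54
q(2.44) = 56.46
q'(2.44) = 45.92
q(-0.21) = -2.02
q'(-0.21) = -1.78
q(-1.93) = 27.66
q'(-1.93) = -32.74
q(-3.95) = 130.52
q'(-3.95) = -69.10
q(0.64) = 2.97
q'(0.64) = 13.52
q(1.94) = 35.75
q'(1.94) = 36.92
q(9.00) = 745.00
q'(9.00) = 164.00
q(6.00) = 334.00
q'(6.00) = 110.00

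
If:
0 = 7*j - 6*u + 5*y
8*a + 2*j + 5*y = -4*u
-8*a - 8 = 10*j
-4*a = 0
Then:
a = 0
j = -4/5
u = -2/5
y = 16/25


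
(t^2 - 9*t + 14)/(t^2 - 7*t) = (t - 2)/t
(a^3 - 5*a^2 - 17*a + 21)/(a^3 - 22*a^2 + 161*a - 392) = (a^2 + 2*a - 3)/(a^2 - 15*a + 56)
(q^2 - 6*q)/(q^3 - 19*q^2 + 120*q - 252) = q/(q^2 - 13*q + 42)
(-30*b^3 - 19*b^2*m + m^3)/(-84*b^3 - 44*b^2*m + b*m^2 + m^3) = (15*b^2 + 2*b*m - m^2)/(42*b^2 + b*m - m^2)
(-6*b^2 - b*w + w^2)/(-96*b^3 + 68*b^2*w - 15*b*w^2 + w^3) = (2*b + w)/(32*b^2 - 12*b*w + w^2)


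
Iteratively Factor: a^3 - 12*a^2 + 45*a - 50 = (a - 5)*(a^2 - 7*a + 10) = (a - 5)*(a - 2)*(a - 5)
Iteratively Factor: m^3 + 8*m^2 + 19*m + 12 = (m + 4)*(m^2 + 4*m + 3) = (m + 3)*(m + 4)*(m + 1)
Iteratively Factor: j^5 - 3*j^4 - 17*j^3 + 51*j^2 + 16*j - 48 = (j + 1)*(j^4 - 4*j^3 - 13*j^2 + 64*j - 48) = (j + 1)*(j + 4)*(j^3 - 8*j^2 + 19*j - 12) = (j - 1)*(j + 1)*(j + 4)*(j^2 - 7*j + 12) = (j - 3)*(j - 1)*(j + 1)*(j + 4)*(j - 4)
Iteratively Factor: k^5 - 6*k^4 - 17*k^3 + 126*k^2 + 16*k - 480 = (k - 5)*(k^4 - k^3 - 22*k^2 + 16*k + 96) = (k - 5)*(k + 2)*(k^3 - 3*k^2 - 16*k + 48) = (k - 5)*(k - 4)*(k + 2)*(k^2 + k - 12) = (k - 5)*(k - 4)*(k - 3)*(k + 2)*(k + 4)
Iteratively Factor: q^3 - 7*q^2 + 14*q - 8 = (q - 2)*(q^2 - 5*q + 4) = (q - 2)*(q - 1)*(q - 4)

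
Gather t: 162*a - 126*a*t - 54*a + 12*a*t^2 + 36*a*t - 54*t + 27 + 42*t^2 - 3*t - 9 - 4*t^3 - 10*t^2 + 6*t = 108*a - 4*t^3 + t^2*(12*a + 32) + t*(-90*a - 51) + 18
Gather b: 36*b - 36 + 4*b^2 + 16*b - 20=4*b^2 + 52*b - 56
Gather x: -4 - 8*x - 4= -8*x - 8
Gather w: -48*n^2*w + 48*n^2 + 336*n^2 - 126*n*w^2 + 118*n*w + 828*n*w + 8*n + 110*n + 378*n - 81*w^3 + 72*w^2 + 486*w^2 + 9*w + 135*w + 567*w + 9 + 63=384*n^2 + 496*n - 81*w^3 + w^2*(558 - 126*n) + w*(-48*n^2 + 946*n + 711) + 72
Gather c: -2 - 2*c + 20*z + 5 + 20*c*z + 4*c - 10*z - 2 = c*(20*z + 2) + 10*z + 1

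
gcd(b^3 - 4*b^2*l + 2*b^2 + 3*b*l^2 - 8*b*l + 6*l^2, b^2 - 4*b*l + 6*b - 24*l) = 1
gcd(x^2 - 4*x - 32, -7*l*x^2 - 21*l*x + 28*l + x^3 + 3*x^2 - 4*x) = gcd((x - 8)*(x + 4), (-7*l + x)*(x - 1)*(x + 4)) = x + 4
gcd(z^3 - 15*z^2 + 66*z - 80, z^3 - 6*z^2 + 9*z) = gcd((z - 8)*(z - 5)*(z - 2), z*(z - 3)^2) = 1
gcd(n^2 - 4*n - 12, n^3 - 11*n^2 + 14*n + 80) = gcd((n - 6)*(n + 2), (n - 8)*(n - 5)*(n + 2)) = n + 2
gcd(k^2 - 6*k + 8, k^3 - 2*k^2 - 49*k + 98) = k - 2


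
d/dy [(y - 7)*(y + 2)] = 2*y - 5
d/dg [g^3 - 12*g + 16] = 3*g^2 - 12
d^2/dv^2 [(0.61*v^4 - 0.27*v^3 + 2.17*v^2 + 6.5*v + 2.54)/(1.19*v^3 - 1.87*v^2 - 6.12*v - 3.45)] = (1.77635683940025e-15*v^8 - 7.105427357601e-15*v^7 + 18.095446*v^6 + 100.342398*v^5 + 198.591858*v^4 + 314.087376*v^3 + 231.454974*v^2 - 33.910074*v - 65.330418)/(1.685159*v^9 - 7.944321*v^8 - 13.515663*v^7 + 60.517178*v^6 + 115.572834*v^5 - 95.558139*v^4 - 423.628083*v^3 - 454.426065*v^2 - 218.5299*v - 41.063625)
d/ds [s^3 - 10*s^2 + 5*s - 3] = 3*s^2 - 20*s + 5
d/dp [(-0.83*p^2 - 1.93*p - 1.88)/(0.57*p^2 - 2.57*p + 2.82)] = (3.2332*p^2 - 2.538*p - 10.2742)/(0.3249*p^4 - 2.9298*p^3 + 9.8197*p^2 - 14.4948*p + 7.9524)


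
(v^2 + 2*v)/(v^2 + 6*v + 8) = v/(v + 4)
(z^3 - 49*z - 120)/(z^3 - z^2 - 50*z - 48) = (z^2 + 8*z + 15)/(z^2 + 7*z + 6)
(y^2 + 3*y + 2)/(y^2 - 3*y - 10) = (y + 1)/(y - 5)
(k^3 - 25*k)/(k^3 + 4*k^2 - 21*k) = (k^2 - 25)/(k^2 + 4*k - 21)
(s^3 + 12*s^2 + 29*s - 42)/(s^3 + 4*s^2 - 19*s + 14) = (s + 6)/(s - 2)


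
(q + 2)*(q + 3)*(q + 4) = q^3 + 9*q^2 + 26*q + 24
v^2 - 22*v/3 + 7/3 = (v - 7)*(v - 1/3)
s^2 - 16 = (s - 4)*(s + 4)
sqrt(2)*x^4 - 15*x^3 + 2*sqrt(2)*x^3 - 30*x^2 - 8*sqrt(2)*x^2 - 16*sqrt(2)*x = x*(x + 2)*(x - 8*sqrt(2))*(sqrt(2)*x + 1)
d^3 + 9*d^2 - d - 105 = (d - 3)*(d + 5)*(d + 7)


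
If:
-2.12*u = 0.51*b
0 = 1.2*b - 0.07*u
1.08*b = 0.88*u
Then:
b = 0.00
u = 0.00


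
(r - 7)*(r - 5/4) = r^2 - 33*r/4 + 35/4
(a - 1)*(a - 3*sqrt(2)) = a^2 - 3*sqrt(2)*a - a + 3*sqrt(2)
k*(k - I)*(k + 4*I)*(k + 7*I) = k^4 + 10*I*k^3 - 17*k^2 + 28*I*k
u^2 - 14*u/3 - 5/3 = (u - 5)*(u + 1/3)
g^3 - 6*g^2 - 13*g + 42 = (g - 7)*(g - 2)*(g + 3)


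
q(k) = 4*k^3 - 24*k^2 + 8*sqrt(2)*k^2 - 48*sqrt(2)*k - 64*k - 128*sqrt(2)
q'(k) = 12*k^2 - 48*k + 16*sqrt(2)*k - 48*sqrt(2) - 64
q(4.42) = -666.38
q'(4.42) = -9.59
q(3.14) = -596.37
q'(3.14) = -93.24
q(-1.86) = -5.35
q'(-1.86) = -43.17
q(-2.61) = 5.65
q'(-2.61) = 16.09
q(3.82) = -646.96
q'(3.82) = -53.70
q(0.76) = -286.82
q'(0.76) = -144.23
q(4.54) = -666.94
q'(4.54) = 0.27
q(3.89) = -650.56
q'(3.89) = -49.00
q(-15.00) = -14557.20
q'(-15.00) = 2948.71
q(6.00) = -565.02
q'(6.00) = 147.88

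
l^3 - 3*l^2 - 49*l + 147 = (l - 7)*(l - 3)*(l + 7)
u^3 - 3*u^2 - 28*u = u*(u - 7)*(u + 4)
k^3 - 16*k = k*(k - 4)*(k + 4)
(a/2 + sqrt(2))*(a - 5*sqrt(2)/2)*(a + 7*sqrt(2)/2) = a^3/2 + 3*sqrt(2)*a^2/2 - 27*a/4 - 35*sqrt(2)/2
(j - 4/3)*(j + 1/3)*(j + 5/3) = j^3 + 2*j^2/3 - 19*j/9 - 20/27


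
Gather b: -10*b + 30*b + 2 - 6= 20*b - 4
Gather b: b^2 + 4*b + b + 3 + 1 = b^2 + 5*b + 4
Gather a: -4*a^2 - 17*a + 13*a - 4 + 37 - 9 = -4*a^2 - 4*a + 24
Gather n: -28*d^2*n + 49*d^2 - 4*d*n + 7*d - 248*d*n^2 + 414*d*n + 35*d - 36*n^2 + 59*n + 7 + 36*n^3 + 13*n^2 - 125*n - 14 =49*d^2 + 42*d + 36*n^3 + n^2*(-248*d - 23) + n*(-28*d^2 + 410*d - 66) - 7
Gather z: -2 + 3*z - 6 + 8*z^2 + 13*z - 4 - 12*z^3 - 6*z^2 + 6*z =-12*z^3 + 2*z^2 + 22*z - 12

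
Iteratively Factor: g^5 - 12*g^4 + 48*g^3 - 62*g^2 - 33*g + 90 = (g + 1)*(g^4 - 13*g^3 + 61*g^2 - 123*g + 90) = (g - 3)*(g + 1)*(g^3 - 10*g^2 + 31*g - 30) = (g - 5)*(g - 3)*(g + 1)*(g^2 - 5*g + 6) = (g - 5)*(g - 3)^2*(g + 1)*(g - 2)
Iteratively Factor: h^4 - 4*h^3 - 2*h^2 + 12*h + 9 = (h - 3)*(h^3 - h^2 - 5*h - 3) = (h - 3)*(h + 1)*(h^2 - 2*h - 3) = (h - 3)*(h + 1)^2*(h - 3)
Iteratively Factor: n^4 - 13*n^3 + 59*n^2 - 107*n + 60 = (n - 4)*(n^3 - 9*n^2 + 23*n - 15) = (n - 4)*(n - 3)*(n^2 - 6*n + 5) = (n - 4)*(n - 3)*(n - 1)*(n - 5)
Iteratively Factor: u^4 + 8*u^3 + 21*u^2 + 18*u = (u)*(u^3 + 8*u^2 + 21*u + 18) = u*(u + 2)*(u^2 + 6*u + 9) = u*(u + 2)*(u + 3)*(u + 3)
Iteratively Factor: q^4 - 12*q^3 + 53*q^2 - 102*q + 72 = (q - 4)*(q^3 - 8*q^2 + 21*q - 18) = (q - 4)*(q - 3)*(q^2 - 5*q + 6) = (q - 4)*(q - 3)*(q - 2)*(q - 3)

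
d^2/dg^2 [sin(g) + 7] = -sin(g)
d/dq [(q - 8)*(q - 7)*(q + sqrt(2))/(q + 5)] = (2*q^3 + sqrt(2)*q^2 - 150*q + 10*sqrt(2)*q - 131*sqrt(2) + 280)/(q^2 + 10*q + 25)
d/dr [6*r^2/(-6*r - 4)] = 3*r*(-3*r - 4)/(3*r + 2)^2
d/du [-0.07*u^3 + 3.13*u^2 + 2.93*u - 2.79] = -0.21*u^2 + 6.26*u + 2.93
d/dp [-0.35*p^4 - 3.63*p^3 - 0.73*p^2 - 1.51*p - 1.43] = -1.4*p^3 - 10.89*p^2 - 1.46*p - 1.51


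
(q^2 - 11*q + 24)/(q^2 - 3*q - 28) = (-q^2 + 11*q - 24)/(-q^2 + 3*q + 28)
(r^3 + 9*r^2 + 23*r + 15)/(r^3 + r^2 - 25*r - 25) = (r + 3)/(r - 5)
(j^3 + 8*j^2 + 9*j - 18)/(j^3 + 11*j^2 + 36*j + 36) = (j - 1)/(j + 2)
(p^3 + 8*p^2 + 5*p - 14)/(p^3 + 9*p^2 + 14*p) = (p - 1)/p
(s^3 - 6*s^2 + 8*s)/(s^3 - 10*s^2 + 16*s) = (s - 4)/(s - 8)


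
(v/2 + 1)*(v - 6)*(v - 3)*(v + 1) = v^4/2 - 3*v^3 - 7*v^2/2 + 18*v + 18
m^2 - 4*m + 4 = (m - 2)^2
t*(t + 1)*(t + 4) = t^3 + 5*t^2 + 4*t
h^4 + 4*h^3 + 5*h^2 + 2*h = h*(h + 1)^2*(h + 2)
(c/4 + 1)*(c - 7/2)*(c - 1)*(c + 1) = c^4/4 + c^3/8 - 15*c^2/4 - c/8 + 7/2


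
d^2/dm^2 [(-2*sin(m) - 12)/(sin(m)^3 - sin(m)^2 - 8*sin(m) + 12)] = 2*(4*sin(m)^5 + 67*sin(m)^4 + 213*sin(m)^3 + 282*sin(m)^2 - 78*sin(m) - 276)/((sin(m) - 2)^4*(sin(m) + 3)^3)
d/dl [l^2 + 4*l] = 2*l + 4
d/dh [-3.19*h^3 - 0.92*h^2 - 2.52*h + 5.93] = -9.57*h^2 - 1.84*h - 2.52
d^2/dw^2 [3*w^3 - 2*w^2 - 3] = 18*w - 4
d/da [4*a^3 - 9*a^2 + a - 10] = 12*a^2 - 18*a + 1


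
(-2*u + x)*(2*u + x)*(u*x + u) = -4*u^3*x - 4*u^3 + u*x^3 + u*x^2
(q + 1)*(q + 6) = q^2 + 7*q + 6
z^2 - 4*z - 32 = (z - 8)*(z + 4)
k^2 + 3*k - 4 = (k - 1)*(k + 4)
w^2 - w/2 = w*(w - 1/2)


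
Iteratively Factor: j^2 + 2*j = (j + 2)*(j)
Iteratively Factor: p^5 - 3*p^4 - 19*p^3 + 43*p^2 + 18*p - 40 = (p + 1)*(p^4 - 4*p^3 - 15*p^2 + 58*p - 40) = (p - 2)*(p + 1)*(p^3 - 2*p^2 - 19*p + 20) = (p - 5)*(p - 2)*(p + 1)*(p^2 + 3*p - 4) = (p - 5)*(p - 2)*(p - 1)*(p + 1)*(p + 4)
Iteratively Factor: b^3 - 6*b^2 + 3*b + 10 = (b - 2)*(b^2 - 4*b - 5) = (b - 5)*(b - 2)*(b + 1)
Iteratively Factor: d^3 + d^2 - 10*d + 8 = (d - 2)*(d^2 + 3*d - 4) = (d - 2)*(d + 4)*(d - 1)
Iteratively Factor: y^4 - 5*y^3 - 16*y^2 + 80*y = (y - 4)*(y^3 - y^2 - 20*y) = (y - 4)*(y + 4)*(y^2 - 5*y) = y*(y - 4)*(y + 4)*(y - 5)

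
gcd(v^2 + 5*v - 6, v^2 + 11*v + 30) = v + 6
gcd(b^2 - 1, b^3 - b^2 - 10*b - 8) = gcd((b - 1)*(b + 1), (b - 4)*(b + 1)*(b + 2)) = b + 1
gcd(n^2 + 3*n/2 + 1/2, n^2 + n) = n + 1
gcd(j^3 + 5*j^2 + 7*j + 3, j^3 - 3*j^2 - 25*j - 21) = j^2 + 4*j + 3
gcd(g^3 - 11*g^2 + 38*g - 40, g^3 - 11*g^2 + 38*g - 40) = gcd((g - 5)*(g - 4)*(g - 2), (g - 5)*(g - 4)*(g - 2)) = g^3 - 11*g^2 + 38*g - 40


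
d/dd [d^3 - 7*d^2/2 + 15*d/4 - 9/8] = 3*d^2 - 7*d + 15/4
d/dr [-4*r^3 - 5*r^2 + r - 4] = -12*r^2 - 10*r + 1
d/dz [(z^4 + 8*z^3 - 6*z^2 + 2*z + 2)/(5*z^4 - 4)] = 2*(-20*z^6 + 30*z^5 - 15*z^4 - 28*z^3 - 48*z^2 + 24*z - 4)/(25*z^8 - 40*z^4 + 16)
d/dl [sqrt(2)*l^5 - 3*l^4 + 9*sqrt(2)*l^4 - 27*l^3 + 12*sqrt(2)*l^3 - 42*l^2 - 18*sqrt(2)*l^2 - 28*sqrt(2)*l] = 5*sqrt(2)*l^4 - 12*l^3 + 36*sqrt(2)*l^3 - 81*l^2 + 36*sqrt(2)*l^2 - 84*l - 36*sqrt(2)*l - 28*sqrt(2)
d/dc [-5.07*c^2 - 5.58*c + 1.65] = -10.14*c - 5.58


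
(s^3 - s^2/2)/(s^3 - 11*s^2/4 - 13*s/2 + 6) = s^2*(4*s - 2)/(4*s^3 - 11*s^2 - 26*s + 24)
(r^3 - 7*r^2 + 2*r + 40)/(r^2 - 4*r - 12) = (r^2 - 9*r + 20)/(r - 6)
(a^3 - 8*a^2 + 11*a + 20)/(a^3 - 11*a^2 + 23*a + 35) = (a - 4)/(a - 7)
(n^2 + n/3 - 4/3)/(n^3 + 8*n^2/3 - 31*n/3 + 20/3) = (3*n + 4)/(3*n^2 + 11*n - 20)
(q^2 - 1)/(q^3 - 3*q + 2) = (q + 1)/(q^2 + q - 2)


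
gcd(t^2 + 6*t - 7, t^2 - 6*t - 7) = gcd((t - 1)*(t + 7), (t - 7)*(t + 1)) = 1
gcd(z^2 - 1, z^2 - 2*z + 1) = z - 1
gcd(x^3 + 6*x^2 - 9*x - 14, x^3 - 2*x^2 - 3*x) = x + 1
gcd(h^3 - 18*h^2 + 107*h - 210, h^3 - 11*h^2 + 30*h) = h^2 - 11*h + 30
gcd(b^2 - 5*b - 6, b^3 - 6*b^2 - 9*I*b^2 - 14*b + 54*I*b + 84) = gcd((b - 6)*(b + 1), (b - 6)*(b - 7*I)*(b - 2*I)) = b - 6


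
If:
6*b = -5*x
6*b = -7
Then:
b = -7/6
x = 7/5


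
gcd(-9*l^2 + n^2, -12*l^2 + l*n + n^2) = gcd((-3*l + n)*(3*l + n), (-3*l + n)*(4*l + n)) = 3*l - n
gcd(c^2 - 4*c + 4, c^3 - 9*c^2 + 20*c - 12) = c - 2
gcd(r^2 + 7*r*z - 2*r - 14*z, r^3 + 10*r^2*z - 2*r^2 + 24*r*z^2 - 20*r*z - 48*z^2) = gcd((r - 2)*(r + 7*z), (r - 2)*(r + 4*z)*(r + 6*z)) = r - 2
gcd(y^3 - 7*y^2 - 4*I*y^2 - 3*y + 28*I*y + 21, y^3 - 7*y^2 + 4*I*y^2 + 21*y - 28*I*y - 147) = y^2 + y*(-7 - 3*I) + 21*I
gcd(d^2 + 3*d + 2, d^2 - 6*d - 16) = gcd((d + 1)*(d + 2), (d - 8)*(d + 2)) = d + 2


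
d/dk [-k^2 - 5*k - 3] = -2*k - 5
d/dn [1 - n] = -1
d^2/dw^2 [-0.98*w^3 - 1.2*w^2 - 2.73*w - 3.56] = -5.88*w - 2.4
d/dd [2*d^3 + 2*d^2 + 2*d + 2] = 6*d^2 + 4*d + 2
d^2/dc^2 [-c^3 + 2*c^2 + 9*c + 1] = 4 - 6*c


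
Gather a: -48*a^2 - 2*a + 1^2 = -48*a^2 - 2*a + 1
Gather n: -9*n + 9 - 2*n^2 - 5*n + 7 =-2*n^2 - 14*n + 16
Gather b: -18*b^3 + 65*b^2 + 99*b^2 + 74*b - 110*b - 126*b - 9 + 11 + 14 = -18*b^3 + 164*b^2 - 162*b + 16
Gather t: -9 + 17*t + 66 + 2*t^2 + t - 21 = 2*t^2 + 18*t + 36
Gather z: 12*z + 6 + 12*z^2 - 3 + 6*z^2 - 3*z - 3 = 18*z^2 + 9*z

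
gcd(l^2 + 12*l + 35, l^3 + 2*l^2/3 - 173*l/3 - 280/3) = l + 7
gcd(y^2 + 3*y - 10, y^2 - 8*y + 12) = y - 2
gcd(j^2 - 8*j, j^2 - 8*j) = j^2 - 8*j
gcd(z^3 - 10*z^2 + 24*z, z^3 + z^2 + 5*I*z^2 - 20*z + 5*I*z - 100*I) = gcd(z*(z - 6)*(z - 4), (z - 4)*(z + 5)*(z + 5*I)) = z - 4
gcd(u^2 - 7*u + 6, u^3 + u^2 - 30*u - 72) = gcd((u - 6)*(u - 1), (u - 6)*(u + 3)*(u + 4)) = u - 6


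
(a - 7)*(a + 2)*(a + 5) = a^3 - 39*a - 70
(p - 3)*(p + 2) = p^2 - p - 6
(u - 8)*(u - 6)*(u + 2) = u^3 - 12*u^2 + 20*u + 96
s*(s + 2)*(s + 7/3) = s^3 + 13*s^2/3 + 14*s/3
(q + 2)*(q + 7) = q^2 + 9*q + 14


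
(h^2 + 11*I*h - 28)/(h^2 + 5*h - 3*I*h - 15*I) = (h^2 + 11*I*h - 28)/(h^2 + h*(5 - 3*I) - 15*I)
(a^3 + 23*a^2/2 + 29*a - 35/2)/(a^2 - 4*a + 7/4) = 2*(a^2 + 12*a + 35)/(2*a - 7)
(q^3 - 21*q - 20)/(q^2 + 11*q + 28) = (q^2 - 4*q - 5)/(q + 7)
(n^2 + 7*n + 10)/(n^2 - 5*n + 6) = (n^2 + 7*n + 10)/(n^2 - 5*n + 6)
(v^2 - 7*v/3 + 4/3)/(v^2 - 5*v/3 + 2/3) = (3*v - 4)/(3*v - 2)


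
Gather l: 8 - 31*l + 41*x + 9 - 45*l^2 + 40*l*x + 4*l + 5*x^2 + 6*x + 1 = -45*l^2 + l*(40*x - 27) + 5*x^2 + 47*x + 18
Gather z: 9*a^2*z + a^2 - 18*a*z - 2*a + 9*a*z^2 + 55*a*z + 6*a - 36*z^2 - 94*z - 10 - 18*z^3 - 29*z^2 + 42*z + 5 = a^2 + 4*a - 18*z^3 + z^2*(9*a - 65) + z*(9*a^2 + 37*a - 52) - 5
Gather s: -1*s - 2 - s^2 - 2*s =-s^2 - 3*s - 2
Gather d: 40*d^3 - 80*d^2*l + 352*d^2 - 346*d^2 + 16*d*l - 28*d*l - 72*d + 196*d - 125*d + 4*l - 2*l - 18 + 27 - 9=40*d^3 + d^2*(6 - 80*l) + d*(-12*l - 1) + 2*l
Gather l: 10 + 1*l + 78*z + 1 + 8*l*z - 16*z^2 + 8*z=l*(8*z + 1) - 16*z^2 + 86*z + 11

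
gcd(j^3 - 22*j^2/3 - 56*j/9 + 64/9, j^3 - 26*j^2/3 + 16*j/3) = j^2 - 26*j/3 + 16/3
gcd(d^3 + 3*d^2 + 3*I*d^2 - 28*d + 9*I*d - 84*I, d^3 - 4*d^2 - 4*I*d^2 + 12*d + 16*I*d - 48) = d - 4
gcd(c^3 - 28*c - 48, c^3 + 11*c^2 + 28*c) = c + 4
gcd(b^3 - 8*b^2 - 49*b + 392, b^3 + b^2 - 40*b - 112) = b - 7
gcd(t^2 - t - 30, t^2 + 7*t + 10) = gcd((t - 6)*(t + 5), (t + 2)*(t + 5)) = t + 5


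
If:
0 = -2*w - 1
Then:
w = -1/2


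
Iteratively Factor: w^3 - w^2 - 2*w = (w + 1)*(w^2 - 2*w) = w*(w + 1)*(w - 2)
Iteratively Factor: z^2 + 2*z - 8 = (z - 2)*(z + 4)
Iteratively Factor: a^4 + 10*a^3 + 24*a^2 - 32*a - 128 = (a + 4)*(a^3 + 6*a^2 - 32) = (a - 2)*(a + 4)*(a^2 + 8*a + 16) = (a - 2)*(a + 4)^2*(a + 4)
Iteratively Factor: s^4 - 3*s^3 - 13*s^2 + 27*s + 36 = (s - 3)*(s^3 - 13*s - 12) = (s - 3)*(s + 3)*(s^2 - 3*s - 4) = (s - 4)*(s - 3)*(s + 3)*(s + 1)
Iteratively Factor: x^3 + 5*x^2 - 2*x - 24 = (x + 4)*(x^2 + x - 6) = (x + 3)*(x + 4)*(x - 2)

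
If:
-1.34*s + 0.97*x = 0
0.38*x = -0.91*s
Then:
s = 0.00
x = 0.00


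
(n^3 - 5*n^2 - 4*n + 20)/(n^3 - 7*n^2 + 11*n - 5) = (n^2 - 4)/(n^2 - 2*n + 1)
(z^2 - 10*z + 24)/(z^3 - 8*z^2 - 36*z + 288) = (z - 4)/(z^2 - 2*z - 48)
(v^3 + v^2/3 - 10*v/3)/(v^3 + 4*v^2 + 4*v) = (v - 5/3)/(v + 2)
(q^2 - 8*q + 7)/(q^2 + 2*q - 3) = (q - 7)/(q + 3)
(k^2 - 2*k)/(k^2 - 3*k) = (k - 2)/(k - 3)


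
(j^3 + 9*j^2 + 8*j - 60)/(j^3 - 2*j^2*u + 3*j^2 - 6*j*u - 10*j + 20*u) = (-j - 6)/(-j + 2*u)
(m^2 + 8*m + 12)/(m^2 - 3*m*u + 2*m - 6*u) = (-m - 6)/(-m + 3*u)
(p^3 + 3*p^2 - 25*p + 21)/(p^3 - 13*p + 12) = (p + 7)/(p + 4)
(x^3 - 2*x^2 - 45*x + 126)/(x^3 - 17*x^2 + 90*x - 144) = (x + 7)/(x - 8)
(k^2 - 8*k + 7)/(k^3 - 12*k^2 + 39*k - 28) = 1/(k - 4)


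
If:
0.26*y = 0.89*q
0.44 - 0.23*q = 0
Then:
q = 1.91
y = 6.55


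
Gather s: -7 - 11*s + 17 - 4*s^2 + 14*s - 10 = -4*s^2 + 3*s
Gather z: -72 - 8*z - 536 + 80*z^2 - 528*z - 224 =80*z^2 - 536*z - 832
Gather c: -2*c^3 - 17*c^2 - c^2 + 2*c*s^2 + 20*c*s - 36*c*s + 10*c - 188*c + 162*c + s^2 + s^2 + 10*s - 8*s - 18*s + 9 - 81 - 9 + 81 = -2*c^3 - 18*c^2 + c*(2*s^2 - 16*s - 16) + 2*s^2 - 16*s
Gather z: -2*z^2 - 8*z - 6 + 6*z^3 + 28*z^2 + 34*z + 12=6*z^3 + 26*z^2 + 26*z + 6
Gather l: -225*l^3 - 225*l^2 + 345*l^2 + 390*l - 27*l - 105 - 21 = -225*l^3 + 120*l^2 + 363*l - 126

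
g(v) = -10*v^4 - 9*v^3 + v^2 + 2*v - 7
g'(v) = -40*v^3 - 27*v^2 + 2*v + 2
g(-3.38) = -959.97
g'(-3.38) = 1231.36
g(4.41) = -4532.91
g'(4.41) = -3944.92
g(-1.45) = -24.56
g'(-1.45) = 64.28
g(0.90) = -17.51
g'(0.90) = -47.23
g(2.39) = -445.66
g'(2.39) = -693.52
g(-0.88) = -7.85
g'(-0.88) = 6.59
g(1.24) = -43.78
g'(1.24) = -113.30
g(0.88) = -16.60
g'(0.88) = -44.41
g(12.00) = -222751.00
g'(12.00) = -72982.00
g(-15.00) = -475687.00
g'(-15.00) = 128897.00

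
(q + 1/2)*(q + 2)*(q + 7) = q^3 + 19*q^2/2 + 37*q/2 + 7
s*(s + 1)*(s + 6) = s^3 + 7*s^2 + 6*s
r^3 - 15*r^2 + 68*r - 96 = (r - 8)*(r - 4)*(r - 3)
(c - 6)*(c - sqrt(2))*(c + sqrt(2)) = c^3 - 6*c^2 - 2*c + 12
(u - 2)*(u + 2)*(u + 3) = u^3 + 3*u^2 - 4*u - 12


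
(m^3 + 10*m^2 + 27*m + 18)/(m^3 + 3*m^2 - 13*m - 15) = (m^2 + 9*m + 18)/(m^2 + 2*m - 15)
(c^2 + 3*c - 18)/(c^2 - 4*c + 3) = (c + 6)/(c - 1)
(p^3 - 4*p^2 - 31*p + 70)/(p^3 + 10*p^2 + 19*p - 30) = (p^2 - 9*p + 14)/(p^2 + 5*p - 6)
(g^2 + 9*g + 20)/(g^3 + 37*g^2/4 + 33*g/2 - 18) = 4*(g + 5)/(4*g^2 + 21*g - 18)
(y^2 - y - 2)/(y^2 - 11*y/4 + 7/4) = 4*(y^2 - y - 2)/(4*y^2 - 11*y + 7)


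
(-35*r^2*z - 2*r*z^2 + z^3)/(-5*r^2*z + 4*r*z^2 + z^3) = (-7*r + z)/(-r + z)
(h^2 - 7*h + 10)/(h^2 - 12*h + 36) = (h^2 - 7*h + 10)/(h^2 - 12*h + 36)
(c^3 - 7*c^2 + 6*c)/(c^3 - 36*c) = (c - 1)/(c + 6)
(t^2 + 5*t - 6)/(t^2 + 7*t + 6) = (t - 1)/(t + 1)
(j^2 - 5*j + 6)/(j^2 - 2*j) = (j - 3)/j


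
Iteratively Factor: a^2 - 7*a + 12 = (a - 4)*(a - 3)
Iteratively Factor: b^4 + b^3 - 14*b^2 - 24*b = (b - 4)*(b^3 + 5*b^2 + 6*b) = (b - 4)*(b + 2)*(b^2 + 3*b) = b*(b - 4)*(b + 2)*(b + 3)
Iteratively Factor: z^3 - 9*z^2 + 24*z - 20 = (z - 2)*(z^2 - 7*z + 10) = (z - 5)*(z - 2)*(z - 2)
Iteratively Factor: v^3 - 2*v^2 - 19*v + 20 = (v - 1)*(v^2 - v - 20) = (v - 5)*(v - 1)*(v + 4)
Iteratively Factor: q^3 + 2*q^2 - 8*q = (q)*(q^2 + 2*q - 8) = q*(q - 2)*(q + 4)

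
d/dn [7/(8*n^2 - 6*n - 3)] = 14*(3 - 8*n)/(-8*n^2 + 6*n + 3)^2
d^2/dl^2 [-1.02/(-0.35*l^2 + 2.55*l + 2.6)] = (0.2499*l^2 - 1.8207*l - 1.02*(0.7*l - 2.55)*(1.4*l - 5.1) - 1.8564)/(-0.35*l^2 + 2.55*l + 2.6)^3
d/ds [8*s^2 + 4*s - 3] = 16*s + 4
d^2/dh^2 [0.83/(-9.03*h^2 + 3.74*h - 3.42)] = (135.357894*h^2 - 56.061852*h - 0.83*(18.06*h - 3.74)*(36.12*h - 7.48) + 51.265116)/(9.03*h^2 - 3.74*h + 3.42)^3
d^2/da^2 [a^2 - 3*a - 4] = 2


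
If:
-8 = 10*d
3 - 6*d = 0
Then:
No Solution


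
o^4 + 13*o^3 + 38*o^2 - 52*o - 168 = (o - 2)*(o + 2)*(o + 6)*(o + 7)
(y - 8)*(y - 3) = y^2 - 11*y + 24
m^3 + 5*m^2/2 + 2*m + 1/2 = (m + 1/2)*(m + 1)^2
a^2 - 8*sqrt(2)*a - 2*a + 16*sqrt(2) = (a - 2)*(a - 8*sqrt(2))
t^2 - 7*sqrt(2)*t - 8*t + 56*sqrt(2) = (t - 8)*(t - 7*sqrt(2))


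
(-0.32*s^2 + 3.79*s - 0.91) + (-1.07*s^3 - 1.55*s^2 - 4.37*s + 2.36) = -1.07*s^3 - 1.87*s^2 - 0.58*s + 1.45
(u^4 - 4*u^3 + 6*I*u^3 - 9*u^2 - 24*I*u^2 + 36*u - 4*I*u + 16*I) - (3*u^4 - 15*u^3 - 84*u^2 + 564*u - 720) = -2*u^4 + 11*u^3 + 6*I*u^3 + 75*u^2 - 24*I*u^2 - 528*u - 4*I*u + 720 + 16*I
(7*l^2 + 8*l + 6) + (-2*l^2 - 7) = 5*l^2 + 8*l - 1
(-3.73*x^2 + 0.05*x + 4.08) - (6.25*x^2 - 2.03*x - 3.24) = -9.98*x^2 + 2.08*x + 7.32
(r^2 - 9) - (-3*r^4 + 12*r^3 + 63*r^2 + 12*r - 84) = 3*r^4 - 12*r^3 - 62*r^2 - 12*r + 75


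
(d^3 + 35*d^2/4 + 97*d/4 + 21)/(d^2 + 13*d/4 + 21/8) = 2*(d^2 + 7*d + 12)/(2*d + 3)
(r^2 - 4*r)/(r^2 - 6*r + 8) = r/(r - 2)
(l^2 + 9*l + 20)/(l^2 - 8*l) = (l^2 + 9*l + 20)/(l*(l - 8))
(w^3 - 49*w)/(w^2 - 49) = w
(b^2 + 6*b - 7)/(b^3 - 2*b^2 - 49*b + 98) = (b - 1)/(b^2 - 9*b + 14)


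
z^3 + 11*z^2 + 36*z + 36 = (z + 2)*(z + 3)*(z + 6)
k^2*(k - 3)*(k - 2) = k^4 - 5*k^3 + 6*k^2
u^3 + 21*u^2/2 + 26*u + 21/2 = (u + 1/2)*(u + 3)*(u + 7)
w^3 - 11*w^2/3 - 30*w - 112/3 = (w - 8)*(w + 2)*(w + 7/3)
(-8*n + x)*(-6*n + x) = 48*n^2 - 14*n*x + x^2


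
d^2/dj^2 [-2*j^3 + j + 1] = -12*j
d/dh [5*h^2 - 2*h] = 10*h - 2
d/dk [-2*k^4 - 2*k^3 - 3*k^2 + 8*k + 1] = -8*k^3 - 6*k^2 - 6*k + 8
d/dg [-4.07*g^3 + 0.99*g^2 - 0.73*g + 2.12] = -12.21*g^2 + 1.98*g - 0.73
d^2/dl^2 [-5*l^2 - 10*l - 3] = -10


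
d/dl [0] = 0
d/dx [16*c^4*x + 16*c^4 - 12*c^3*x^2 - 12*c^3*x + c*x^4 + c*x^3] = c*(16*c^3 - 24*c^2*x - 12*c^2 + 4*x^3 + 3*x^2)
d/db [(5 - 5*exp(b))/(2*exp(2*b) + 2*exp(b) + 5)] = (10*exp(2*b) - 20*exp(b) - 35)*exp(b)/(4*exp(4*b) + 8*exp(3*b) + 24*exp(2*b) + 20*exp(b) + 25)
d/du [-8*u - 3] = -8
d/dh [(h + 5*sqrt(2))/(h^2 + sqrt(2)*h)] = (-h^2 - 10*sqrt(2)*h - 10)/(h^2*(h^2 + 2*sqrt(2)*h + 2))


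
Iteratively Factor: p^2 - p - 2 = (p + 1)*(p - 2)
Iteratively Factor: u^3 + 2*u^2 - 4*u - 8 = (u + 2)*(u^2 - 4) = (u + 2)^2*(u - 2)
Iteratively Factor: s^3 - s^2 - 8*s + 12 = (s - 2)*(s^2 + s - 6) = (s - 2)^2*(s + 3)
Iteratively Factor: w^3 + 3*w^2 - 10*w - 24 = (w + 4)*(w^2 - w - 6) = (w - 3)*(w + 4)*(w + 2)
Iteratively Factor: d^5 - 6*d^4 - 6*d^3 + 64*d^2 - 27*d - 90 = (d - 2)*(d^4 - 4*d^3 - 14*d^2 + 36*d + 45) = (d - 2)*(d + 3)*(d^3 - 7*d^2 + 7*d + 15) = (d - 2)*(d + 1)*(d + 3)*(d^2 - 8*d + 15) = (d - 5)*(d - 2)*(d + 1)*(d + 3)*(d - 3)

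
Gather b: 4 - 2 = 2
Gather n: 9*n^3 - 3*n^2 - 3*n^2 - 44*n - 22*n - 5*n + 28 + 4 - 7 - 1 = 9*n^3 - 6*n^2 - 71*n + 24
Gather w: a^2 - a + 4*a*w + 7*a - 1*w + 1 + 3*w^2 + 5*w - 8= a^2 + 6*a + 3*w^2 + w*(4*a + 4) - 7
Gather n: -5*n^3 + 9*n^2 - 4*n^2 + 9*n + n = -5*n^3 + 5*n^2 + 10*n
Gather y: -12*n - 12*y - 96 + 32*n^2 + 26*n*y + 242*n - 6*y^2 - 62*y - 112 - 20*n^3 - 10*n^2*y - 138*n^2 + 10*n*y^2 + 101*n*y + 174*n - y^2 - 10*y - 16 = -20*n^3 - 106*n^2 + 404*n + y^2*(10*n - 7) + y*(-10*n^2 + 127*n - 84) - 224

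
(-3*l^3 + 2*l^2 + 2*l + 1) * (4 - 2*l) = 6*l^4 - 16*l^3 + 4*l^2 + 6*l + 4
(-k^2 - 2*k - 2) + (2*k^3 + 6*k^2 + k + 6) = 2*k^3 + 5*k^2 - k + 4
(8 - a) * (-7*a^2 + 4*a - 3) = 7*a^3 - 60*a^2 + 35*a - 24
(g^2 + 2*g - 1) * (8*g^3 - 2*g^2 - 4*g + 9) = 8*g^5 + 14*g^4 - 16*g^3 + 3*g^2 + 22*g - 9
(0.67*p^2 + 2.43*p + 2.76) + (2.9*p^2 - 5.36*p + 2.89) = 3.57*p^2 - 2.93*p + 5.65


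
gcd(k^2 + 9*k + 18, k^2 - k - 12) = k + 3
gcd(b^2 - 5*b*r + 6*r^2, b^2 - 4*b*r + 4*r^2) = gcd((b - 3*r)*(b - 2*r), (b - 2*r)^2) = -b + 2*r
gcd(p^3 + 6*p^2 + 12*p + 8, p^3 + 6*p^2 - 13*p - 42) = p + 2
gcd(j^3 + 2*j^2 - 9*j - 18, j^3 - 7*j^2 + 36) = j^2 - j - 6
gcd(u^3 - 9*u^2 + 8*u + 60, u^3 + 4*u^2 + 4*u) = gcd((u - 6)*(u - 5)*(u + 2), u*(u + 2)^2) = u + 2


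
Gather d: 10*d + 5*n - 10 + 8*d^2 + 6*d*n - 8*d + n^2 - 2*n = 8*d^2 + d*(6*n + 2) + n^2 + 3*n - 10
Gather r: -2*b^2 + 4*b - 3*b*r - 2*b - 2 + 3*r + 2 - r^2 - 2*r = -2*b^2 + 2*b - r^2 + r*(1 - 3*b)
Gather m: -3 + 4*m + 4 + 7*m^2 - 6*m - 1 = 7*m^2 - 2*m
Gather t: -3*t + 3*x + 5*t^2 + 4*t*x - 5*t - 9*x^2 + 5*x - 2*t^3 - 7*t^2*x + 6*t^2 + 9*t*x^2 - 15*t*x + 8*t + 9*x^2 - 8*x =-2*t^3 + t^2*(11 - 7*x) + t*(9*x^2 - 11*x)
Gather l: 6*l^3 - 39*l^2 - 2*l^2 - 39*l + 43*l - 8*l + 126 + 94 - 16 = 6*l^3 - 41*l^2 - 4*l + 204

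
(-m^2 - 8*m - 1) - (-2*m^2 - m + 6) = m^2 - 7*m - 7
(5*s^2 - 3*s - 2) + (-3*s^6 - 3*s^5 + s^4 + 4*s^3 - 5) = -3*s^6 - 3*s^5 + s^4 + 4*s^3 + 5*s^2 - 3*s - 7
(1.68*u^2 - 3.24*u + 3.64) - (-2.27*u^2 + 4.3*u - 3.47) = 3.95*u^2 - 7.54*u + 7.11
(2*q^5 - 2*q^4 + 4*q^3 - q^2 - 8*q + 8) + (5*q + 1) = 2*q^5 - 2*q^4 + 4*q^3 - q^2 - 3*q + 9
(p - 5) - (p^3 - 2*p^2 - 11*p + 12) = -p^3 + 2*p^2 + 12*p - 17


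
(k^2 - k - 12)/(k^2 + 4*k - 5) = (k^2 - k - 12)/(k^2 + 4*k - 5)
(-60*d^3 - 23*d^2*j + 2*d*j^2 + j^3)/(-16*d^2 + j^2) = (15*d^2 + 2*d*j - j^2)/(4*d - j)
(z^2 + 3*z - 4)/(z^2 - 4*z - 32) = (z - 1)/(z - 8)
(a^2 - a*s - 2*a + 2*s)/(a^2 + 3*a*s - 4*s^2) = (a - 2)/(a + 4*s)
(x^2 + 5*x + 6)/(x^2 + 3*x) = (x + 2)/x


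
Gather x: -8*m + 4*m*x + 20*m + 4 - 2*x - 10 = 12*m + x*(4*m - 2) - 6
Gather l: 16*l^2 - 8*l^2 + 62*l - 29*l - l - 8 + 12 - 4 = 8*l^2 + 32*l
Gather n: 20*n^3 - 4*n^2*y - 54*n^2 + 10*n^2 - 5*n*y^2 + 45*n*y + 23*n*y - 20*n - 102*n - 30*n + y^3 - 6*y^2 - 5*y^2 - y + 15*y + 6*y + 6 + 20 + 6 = 20*n^3 + n^2*(-4*y - 44) + n*(-5*y^2 + 68*y - 152) + y^3 - 11*y^2 + 20*y + 32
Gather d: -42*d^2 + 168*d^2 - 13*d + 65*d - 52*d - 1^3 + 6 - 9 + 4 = 126*d^2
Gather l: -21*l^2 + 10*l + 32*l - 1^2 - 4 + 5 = -21*l^2 + 42*l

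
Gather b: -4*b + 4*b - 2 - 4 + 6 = 0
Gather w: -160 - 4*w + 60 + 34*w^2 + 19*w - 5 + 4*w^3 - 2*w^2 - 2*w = 4*w^3 + 32*w^2 + 13*w - 105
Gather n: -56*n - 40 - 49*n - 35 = -105*n - 75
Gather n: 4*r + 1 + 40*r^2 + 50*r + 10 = 40*r^2 + 54*r + 11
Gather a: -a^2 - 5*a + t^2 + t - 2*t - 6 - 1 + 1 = -a^2 - 5*a + t^2 - t - 6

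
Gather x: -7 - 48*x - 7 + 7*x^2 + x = 7*x^2 - 47*x - 14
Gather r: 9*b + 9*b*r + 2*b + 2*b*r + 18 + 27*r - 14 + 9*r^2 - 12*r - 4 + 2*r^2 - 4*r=11*b + 11*r^2 + r*(11*b + 11)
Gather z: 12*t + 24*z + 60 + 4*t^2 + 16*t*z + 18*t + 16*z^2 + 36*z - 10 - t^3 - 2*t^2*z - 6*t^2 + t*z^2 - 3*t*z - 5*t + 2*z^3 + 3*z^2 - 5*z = -t^3 - 2*t^2 + 25*t + 2*z^3 + z^2*(t + 19) + z*(-2*t^2 + 13*t + 55) + 50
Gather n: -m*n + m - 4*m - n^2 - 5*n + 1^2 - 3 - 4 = -3*m - n^2 + n*(-m - 5) - 6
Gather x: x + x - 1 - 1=2*x - 2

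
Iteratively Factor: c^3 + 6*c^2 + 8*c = (c)*(c^2 + 6*c + 8) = c*(c + 2)*(c + 4)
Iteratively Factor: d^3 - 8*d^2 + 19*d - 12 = (d - 4)*(d^2 - 4*d + 3) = (d - 4)*(d - 3)*(d - 1)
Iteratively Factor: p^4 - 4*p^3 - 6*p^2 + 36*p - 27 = (p - 3)*(p^3 - p^2 - 9*p + 9) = (p - 3)^2*(p^2 + 2*p - 3) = (p - 3)^2*(p - 1)*(p + 3)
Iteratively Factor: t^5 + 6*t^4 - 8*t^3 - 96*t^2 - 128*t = (t + 2)*(t^4 + 4*t^3 - 16*t^2 - 64*t) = (t + 2)*(t + 4)*(t^3 - 16*t) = (t - 4)*(t + 2)*(t + 4)*(t^2 + 4*t) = (t - 4)*(t + 2)*(t + 4)^2*(t)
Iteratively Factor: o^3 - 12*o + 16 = (o + 4)*(o^2 - 4*o + 4) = (o - 2)*(o + 4)*(o - 2)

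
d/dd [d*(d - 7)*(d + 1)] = 3*d^2 - 12*d - 7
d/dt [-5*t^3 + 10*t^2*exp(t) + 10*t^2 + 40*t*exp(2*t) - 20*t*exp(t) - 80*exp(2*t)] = 10*t^2*exp(t) - 15*t^2 + 80*t*exp(2*t) + 20*t - 120*exp(2*t) - 20*exp(t)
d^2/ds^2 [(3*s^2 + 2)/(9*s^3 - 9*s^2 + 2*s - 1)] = 2*(243*s^6 + 810*s^4 - 1053*s^3 + 513*s^2 - 54*s - 7)/(729*s^9 - 2187*s^8 + 2673*s^7 - 1944*s^6 + 1080*s^5 - 459*s^4 + 143*s^3 - 39*s^2 + 6*s - 1)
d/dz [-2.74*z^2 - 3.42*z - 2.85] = -5.48*z - 3.42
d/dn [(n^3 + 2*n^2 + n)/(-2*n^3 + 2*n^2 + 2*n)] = (3*n^2 + 4*n + 1)/(2*(n^4 - 2*n^3 - n^2 + 2*n + 1))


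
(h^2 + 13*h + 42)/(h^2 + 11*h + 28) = (h + 6)/(h + 4)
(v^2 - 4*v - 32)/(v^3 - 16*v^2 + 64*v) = (v + 4)/(v*(v - 8))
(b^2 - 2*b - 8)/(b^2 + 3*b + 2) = (b - 4)/(b + 1)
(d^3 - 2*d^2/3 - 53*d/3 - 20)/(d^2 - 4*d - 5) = (d^2 + 13*d/3 + 4)/(d + 1)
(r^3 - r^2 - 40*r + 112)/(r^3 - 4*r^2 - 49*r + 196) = (r - 4)/(r - 7)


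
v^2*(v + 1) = v^3 + v^2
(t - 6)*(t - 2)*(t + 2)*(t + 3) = t^4 - 3*t^3 - 22*t^2 + 12*t + 72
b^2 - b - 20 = (b - 5)*(b + 4)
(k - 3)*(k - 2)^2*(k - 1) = k^4 - 8*k^3 + 23*k^2 - 28*k + 12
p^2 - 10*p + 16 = (p - 8)*(p - 2)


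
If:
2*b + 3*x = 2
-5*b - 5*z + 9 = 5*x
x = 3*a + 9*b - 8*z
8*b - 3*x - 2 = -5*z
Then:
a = 61/15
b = -1/5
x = 4/5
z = 6/5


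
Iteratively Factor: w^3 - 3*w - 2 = (w + 1)*(w^2 - w - 2) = (w + 1)^2*(w - 2)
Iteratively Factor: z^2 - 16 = (z + 4)*(z - 4)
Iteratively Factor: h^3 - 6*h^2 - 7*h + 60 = (h - 4)*(h^2 - 2*h - 15) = (h - 5)*(h - 4)*(h + 3)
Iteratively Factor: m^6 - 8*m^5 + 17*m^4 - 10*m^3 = (m)*(m^5 - 8*m^4 + 17*m^3 - 10*m^2) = m^2*(m^4 - 8*m^3 + 17*m^2 - 10*m) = m^2*(m - 1)*(m^3 - 7*m^2 + 10*m) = m^3*(m - 1)*(m^2 - 7*m + 10) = m^3*(m - 5)*(m - 1)*(m - 2)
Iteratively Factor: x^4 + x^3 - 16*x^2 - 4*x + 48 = (x - 2)*(x^3 + 3*x^2 - 10*x - 24) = (x - 3)*(x - 2)*(x^2 + 6*x + 8) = (x - 3)*(x - 2)*(x + 2)*(x + 4)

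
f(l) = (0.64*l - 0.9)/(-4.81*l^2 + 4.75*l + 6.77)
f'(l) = (0.64*l - 0.9)*(9.62*l - 4.75)/(-4.81*l^2 + 4.75*l + 6.77)^2 + 0.64/(-4.81*l^2 + 4.75*l + 6.77) = (3.0784*l^2 - 8.658*l + 8.6078)/(23.1361*l^4 - 45.695*l^3 - 42.5649*l^2 + 64.315*l + 45.8329)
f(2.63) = -0.06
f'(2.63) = 0.04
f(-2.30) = 0.08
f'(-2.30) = 0.05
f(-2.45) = 0.07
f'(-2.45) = 0.04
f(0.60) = -0.07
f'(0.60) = 0.07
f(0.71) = -0.06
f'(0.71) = 0.07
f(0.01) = -0.13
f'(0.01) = 0.18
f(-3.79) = 0.04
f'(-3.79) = 0.01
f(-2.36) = 0.08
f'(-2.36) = 0.05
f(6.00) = -0.02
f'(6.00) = 0.00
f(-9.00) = 0.02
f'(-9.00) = 0.00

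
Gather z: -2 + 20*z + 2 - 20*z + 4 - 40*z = 4 - 40*z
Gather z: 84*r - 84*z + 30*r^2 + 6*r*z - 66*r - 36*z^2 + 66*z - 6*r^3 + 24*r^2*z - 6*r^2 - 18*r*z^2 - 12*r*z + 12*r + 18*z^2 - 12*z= -6*r^3 + 24*r^2 + 30*r + z^2*(-18*r - 18) + z*(24*r^2 - 6*r - 30)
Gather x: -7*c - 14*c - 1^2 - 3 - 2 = -21*c - 6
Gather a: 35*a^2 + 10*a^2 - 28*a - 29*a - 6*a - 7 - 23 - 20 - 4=45*a^2 - 63*a - 54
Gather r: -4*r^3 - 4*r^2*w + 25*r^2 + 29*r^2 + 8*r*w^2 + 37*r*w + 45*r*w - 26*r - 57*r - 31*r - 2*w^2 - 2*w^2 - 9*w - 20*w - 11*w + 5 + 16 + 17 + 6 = -4*r^3 + r^2*(54 - 4*w) + r*(8*w^2 + 82*w - 114) - 4*w^2 - 40*w + 44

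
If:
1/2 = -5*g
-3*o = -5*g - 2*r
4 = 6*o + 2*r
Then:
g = -1/10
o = 7/18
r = 5/6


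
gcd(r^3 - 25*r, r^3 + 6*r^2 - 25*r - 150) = r^2 - 25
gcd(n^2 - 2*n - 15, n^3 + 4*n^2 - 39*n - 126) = n + 3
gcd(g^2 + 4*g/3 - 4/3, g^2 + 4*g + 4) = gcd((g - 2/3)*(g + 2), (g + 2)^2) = g + 2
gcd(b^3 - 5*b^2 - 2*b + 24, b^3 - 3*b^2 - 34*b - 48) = b + 2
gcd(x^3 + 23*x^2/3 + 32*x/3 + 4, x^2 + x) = x + 1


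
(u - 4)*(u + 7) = u^2 + 3*u - 28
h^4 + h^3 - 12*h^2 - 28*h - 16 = (h - 4)*(h + 1)*(h + 2)^2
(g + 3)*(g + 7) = g^2 + 10*g + 21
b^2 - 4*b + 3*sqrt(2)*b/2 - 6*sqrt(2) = (b - 4)*(b + 3*sqrt(2)/2)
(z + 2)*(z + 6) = z^2 + 8*z + 12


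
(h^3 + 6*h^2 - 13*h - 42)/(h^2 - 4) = (h^2 + 4*h - 21)/(h - 2)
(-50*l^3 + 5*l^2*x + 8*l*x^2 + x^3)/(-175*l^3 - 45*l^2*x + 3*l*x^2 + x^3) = (-2*l + x)/(-7*l + x)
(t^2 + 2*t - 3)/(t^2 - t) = (t + 3)/t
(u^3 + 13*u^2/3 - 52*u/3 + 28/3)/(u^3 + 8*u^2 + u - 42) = (u - 2/3)/(u + 3)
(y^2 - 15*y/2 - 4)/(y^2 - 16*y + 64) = (y + 1/2)/(y - 8)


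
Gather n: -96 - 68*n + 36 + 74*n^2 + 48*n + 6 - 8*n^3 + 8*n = -8*n^3 + 74*n^2 - 12*n - 54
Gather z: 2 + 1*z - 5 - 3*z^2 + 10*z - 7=-3*z^2 + 11*z - 10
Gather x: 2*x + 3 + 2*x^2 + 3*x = 2*x^2 + 5*x + 3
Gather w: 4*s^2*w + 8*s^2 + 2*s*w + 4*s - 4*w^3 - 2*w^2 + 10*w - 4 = 8*s^2 + 4*s - 4*w^3 - 2*w^2 + w*(4*s^2 + 2*s + 10) - 4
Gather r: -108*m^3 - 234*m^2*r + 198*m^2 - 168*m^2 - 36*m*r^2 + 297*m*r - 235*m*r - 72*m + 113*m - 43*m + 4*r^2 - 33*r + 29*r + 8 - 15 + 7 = -108*m^3 + 30*m^2 - 2*m + r^2*(4 - 36*m) + r*(-234*m^2 + 62*m - 4)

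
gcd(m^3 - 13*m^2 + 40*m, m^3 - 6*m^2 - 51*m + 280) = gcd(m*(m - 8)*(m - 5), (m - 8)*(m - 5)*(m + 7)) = m^2 - 13*m + 40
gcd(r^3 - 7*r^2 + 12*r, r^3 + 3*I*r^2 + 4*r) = r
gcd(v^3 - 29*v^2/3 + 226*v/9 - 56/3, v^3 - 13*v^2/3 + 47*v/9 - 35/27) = v - 7/3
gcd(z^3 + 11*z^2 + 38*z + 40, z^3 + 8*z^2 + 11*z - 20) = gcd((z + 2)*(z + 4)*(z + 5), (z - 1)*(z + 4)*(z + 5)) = z^2 + 9*z + 20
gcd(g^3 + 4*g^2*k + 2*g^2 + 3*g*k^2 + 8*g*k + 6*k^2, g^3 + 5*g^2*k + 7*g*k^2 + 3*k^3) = g^2 + 4*g*k + 3*k^2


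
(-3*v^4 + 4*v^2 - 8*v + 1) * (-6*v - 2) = 18*v^5 + 6*v^4 - 24*v^3 + 40*v^2 + 10*v - 2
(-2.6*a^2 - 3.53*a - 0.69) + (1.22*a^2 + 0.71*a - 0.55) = -1.38*a^2 - 2.82*a - 1.24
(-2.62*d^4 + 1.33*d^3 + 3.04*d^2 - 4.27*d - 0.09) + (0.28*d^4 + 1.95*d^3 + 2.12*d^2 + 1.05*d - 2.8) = -2.34*d^4 + 3.28*d^3 + 5.16*d^2 - 3.22*d - 2.89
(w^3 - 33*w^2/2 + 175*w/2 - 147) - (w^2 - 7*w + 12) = w^3 - 35*w^2/2 + 189*w/2 - 159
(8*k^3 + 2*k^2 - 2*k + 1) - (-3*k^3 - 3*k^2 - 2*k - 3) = 11*k^3 + 5*k^2 + 4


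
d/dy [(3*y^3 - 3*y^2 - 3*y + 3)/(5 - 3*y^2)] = 3*(-3*y^4 + 12*y^2 - 4*y - 5)/(9*y^4 - 30*y^2 + 25)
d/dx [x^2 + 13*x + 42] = 2*x + 13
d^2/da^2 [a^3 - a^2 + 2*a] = 6*a - 2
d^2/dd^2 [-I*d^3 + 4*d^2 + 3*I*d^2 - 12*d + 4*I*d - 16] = -6*I*d + 8 + 6*I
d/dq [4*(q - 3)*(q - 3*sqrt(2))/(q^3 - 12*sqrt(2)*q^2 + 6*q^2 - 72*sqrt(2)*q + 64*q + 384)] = 4*(-(q - 3)*(q - 3*sqrt(2))*(3*q^2 - 24*sqrt(2)*q + 12*q - 72*sqrt(2) + 64) + (2*q - 3*sqrt(2) - 3)*(q^3 - 12*sqrt(2)*q^2 + 6*q^2 - 72*sqrt(2)*q + 64*q + 384))/(q^3 - 12*sqrt(2)*q^2 + 6*q^2 - 72*sqrt(2)*q + 64*q + 384)^2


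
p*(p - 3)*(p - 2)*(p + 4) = p^4 - p^3 - 14*p^2 + 24*p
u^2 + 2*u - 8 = (u - 2)*(u + 4)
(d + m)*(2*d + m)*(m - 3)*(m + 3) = 2*d^2*m^2 - 18*d^2 + 3*d*m^3 - 27*d*m + m^4 - 9*m^2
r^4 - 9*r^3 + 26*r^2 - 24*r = r*(r - 4)*(r - 3)*(r - 2)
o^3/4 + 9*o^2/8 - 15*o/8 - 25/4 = (o/4 + 1/2)*(o - 5/2)*(o + 5)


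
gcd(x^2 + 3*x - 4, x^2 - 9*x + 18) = 1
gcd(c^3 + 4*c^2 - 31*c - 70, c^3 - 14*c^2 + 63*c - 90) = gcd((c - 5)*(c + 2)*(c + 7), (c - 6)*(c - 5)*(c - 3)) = c - 5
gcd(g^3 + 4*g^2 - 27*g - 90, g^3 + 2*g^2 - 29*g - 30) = g^2 + g - 30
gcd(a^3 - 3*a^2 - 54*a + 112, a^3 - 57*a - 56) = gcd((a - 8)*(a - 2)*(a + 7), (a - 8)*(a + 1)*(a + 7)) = a^2 - a - 56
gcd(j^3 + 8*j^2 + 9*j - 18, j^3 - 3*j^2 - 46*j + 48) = j^2 + 5*j - 6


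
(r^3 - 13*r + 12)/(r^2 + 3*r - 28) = (r^3 - 13*r + 12)/(r^2 + 3*r - 28)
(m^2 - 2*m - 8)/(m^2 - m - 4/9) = 9*(-m^2 + 2*m + 8)/(-9*m^2 + 9*m + 4)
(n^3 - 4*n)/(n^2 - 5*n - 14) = n*(n - 2)/(n - 7)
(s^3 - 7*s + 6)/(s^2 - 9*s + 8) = (s^2 + s - 6)/(s - 8)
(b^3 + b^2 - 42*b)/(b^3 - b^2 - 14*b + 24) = b*(b^2 + b - 42)/(b^3 - b^2 - 14*b + 24)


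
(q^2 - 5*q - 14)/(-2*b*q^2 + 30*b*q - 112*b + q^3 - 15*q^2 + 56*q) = (q + 2)/(-2*b*q + 16*b + q^2 - 8*q)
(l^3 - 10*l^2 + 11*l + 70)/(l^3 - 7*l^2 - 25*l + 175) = (l + 2)/(l + 5)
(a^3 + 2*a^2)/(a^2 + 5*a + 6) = a^2/(a + 3)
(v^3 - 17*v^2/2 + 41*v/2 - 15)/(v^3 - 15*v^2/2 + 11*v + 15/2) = (2*v^2 - 7*v + 6)/(2*v^2 - 5*v - 3)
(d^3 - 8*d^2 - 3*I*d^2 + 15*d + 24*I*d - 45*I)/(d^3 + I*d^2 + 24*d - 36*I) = (d^2 - 8*d + 15)/(d^2 + 4*I*d + 12)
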